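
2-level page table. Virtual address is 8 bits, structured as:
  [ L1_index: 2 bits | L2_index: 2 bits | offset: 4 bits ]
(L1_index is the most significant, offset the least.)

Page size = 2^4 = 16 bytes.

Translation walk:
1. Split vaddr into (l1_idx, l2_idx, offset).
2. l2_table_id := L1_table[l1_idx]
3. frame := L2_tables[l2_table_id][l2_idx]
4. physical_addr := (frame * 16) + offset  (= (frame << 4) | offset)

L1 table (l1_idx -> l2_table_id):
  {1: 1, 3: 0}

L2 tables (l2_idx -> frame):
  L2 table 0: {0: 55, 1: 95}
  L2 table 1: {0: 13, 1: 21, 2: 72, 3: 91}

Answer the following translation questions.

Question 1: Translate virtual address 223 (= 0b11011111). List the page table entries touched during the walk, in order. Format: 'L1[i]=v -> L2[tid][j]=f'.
Answer: L1[3]=0 -> L2[0][1]=95

Derivation:
vaddr = 223 = 0b11011111
Split: l1_idx=3, l2_idx=1, offset=15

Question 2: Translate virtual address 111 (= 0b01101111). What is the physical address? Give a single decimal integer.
vaddr = 111 = 0b01101111
Split: l1_idx=1, l2_idx=2, offset=15
L1[1] = 1
L2[1][2] = 72
paddr = 72 * 16 + 15 = 1167

Answer: 1167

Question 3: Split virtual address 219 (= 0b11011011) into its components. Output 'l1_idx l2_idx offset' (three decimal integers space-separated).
vaddr = 219 = 0b11011011
  top 2 bits -> l1_idx = 3
  next 2 bits -> l2_idx = 1
  bottom 4 bits -> offset = 11

Answer: 3 1 11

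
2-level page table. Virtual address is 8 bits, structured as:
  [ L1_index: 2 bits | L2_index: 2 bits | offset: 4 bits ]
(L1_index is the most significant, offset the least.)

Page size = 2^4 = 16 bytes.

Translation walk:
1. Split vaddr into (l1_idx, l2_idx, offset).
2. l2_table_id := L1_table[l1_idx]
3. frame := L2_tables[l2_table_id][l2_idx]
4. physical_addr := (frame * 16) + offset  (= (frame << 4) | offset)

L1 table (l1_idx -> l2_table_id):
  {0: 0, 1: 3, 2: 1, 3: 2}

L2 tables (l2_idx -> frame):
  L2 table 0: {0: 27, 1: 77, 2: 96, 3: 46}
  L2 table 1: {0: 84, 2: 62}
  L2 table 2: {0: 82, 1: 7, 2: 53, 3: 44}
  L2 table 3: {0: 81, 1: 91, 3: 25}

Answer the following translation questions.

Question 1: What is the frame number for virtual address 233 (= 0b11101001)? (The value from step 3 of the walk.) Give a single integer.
Answer: 53

Derivation:
vaddr = 233: l1_idx=3, l2_idx=2
L1[3] = 2; L2[2][2] = 53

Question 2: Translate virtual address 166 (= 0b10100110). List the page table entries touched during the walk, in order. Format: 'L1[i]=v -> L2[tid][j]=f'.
vaddr = 166 = 0b10100110
Split: l1_idx=2, l2_idx=2, offset=6

Answer: L1[2]=1 -> L2[1][2]=62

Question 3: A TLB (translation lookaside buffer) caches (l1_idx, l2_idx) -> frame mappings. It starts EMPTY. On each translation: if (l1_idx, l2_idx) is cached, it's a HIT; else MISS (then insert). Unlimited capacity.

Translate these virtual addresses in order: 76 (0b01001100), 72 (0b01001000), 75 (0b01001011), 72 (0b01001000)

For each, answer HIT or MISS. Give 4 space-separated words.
Answer: MISS HIT HIT HIT

Derivation:
vaddr=76: (1,0) not in TLB -> MISS, insert
vaddr=72: (1,0) in TLB -> HIT
vaddr=75: (1,0) in TLB -> HIT
vaddr=72: (1,0) in TLB -> HIT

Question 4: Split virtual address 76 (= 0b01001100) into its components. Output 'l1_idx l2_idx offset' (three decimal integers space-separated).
vaddr = 76 = 0b01001100
  top 2 bits -> l1_idx = 1
  next 2 bits -> l2_idx = 0
  bottom 4 bits -> offset = 12

Answer: 1 0 12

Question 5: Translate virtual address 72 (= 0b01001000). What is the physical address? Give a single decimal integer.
Answer: 1304

Derivation:
vaddr = 72 = 0b01001000
Split: l1_idx=1, l2_idx=0, offset=8
L1[1] = 3
L2[3][0] = 81
paddr = 81 * 16 + 8 = 1304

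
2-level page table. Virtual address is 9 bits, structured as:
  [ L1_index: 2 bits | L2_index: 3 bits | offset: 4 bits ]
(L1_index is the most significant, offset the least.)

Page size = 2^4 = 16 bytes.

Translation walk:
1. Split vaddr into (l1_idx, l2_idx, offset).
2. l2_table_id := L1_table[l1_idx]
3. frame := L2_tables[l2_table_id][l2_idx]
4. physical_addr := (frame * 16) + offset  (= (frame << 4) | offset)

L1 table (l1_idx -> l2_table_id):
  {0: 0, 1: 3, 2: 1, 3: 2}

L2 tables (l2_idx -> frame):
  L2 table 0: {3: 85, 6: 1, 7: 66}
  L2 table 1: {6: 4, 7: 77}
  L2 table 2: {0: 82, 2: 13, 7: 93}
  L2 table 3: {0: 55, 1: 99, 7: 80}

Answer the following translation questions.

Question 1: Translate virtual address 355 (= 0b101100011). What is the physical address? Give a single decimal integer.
vaddr = 355 = 0b101100011
Split: l1_idx=2, l2_idx=6, offset=3
L1[2] = 1
L2[1][6] = 4
paddr = 4 * 16 + 3 = 67

Answer: 67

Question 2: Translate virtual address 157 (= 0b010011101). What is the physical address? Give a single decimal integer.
Answer: 1597

Derivation:
vaddr = 157 = 0b010011101
Split: l1_idx=1, l2_idx=1, offset=13
L1[1] = 3
L2[3][1] = 99
paddr = 99 * 16 + 13 = 1597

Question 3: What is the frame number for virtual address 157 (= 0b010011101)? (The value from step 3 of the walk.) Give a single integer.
Answer: 99

Derivation:
vaddr = 157: l1_idx=1, l2_idx=1
L1[1] = 3; L2[3][1] = 99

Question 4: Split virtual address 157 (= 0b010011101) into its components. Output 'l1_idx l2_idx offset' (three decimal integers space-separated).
vaddr = 157 = 0b010011101
  top 2 bits -> l1_idx = 1
  next 3 bits -> l2_idx = 1
  bottom 4 bits -> offset = 13

Answer: 1 1 13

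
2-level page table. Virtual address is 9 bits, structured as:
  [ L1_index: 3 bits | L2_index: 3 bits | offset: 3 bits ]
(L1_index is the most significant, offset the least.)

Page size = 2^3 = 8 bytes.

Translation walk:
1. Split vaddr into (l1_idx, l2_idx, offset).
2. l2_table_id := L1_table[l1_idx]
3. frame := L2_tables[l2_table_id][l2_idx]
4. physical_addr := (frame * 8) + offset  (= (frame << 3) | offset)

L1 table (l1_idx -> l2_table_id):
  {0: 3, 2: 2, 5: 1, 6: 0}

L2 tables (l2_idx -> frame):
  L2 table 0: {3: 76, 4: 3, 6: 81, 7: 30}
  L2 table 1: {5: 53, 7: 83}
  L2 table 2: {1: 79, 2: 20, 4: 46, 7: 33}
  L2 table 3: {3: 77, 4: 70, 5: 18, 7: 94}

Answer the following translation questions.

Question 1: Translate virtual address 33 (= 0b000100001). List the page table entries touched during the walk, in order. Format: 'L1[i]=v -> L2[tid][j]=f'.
vaddr = 33 = 0b000100001
Split: l1_idx=0, l2_idx=4, offset=1

Answer: L1[0]=3 -> L2[3][4]=70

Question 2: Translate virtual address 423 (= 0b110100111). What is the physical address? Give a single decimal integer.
Answer: 31

Derivation:
vaddr = 423 = 0b110100111
Split: l1_idx=6, l2_idx=4, offset=7
L1[6] = 0
L2[0][4] = 3
paddr = 3 * 8 + 7 = 31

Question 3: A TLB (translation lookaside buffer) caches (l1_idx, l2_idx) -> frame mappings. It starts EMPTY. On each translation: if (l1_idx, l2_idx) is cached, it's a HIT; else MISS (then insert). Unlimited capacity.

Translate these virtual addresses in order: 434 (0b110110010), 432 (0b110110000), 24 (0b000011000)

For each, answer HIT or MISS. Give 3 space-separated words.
vaddr=434: (6,6) not in TLB -> MISS, insert
vaddr=432: (6,6) in TLB -> HIT
vaddr=24: (0,3) not in TLB -> MISS, insert

Answer: MISS HIT MISS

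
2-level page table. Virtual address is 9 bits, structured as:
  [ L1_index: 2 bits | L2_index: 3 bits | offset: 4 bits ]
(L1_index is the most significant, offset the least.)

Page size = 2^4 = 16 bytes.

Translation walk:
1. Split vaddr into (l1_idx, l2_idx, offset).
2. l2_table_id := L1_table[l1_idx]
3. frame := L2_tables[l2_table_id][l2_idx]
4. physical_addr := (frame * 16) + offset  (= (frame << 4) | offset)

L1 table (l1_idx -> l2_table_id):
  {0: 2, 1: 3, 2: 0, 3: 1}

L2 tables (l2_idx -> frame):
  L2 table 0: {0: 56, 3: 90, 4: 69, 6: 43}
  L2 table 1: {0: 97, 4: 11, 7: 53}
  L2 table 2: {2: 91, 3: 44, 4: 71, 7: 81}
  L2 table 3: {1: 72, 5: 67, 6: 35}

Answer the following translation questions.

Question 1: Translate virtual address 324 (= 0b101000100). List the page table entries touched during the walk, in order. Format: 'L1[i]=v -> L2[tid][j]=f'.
vaddr = 324 = 0b101000100
Split: l1_idx=2, l2_idx=4, offset=4

Answer: L1[2]=0 -> L2[0][4]=69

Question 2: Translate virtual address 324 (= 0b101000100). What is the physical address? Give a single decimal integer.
Answer: 1108

Derivation:
vaddr = 324 = 0b101000100
Split: l1_idx=2, l2_idx=4, offset=4
L1[2] = 0
L2[0][4] = 69
paddr = 69 * 16 + 4 = 1108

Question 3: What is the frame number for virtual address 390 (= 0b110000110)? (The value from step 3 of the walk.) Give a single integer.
vaddr = 390: l1_idx=3, l2_idx=0
L1[3] = 1; L2[1][0] = 97

Answer: 97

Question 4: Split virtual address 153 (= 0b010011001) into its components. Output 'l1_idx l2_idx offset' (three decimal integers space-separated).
vaddr = 153 = 0b010011001
  top 2 bits -> l1_idx = 1
  next 3 bits -> l2_idx = 1
  bottom 4 bits -> offset = 9

Answer: 1 1 9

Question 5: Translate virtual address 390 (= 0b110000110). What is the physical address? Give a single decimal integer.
vaddr = 390 = 0b110000110
Split: l1_idx=3, l2_idx=0, offset=6
L1[3] = 1
L2[1][0] = 97
paddr = 97 * 16 + 6 = 1558

Answer: 1558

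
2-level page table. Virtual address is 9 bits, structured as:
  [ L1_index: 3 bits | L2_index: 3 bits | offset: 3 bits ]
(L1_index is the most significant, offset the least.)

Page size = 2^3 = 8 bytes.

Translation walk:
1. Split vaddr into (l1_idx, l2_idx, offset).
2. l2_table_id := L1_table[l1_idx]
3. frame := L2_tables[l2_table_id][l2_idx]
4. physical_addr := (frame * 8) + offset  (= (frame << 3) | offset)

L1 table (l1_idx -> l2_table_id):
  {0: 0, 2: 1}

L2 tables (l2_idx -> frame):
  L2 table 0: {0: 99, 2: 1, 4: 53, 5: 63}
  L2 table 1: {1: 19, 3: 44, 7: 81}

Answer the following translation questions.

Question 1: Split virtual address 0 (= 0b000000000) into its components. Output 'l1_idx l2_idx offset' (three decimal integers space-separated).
vaddr = 0 = 0b000000000
  top 3 bits -> l1_idx = 0
  next 3 bits -> l2_idx = 0
  bottom 3 bits -> offset = 0

Answer: 0 0 0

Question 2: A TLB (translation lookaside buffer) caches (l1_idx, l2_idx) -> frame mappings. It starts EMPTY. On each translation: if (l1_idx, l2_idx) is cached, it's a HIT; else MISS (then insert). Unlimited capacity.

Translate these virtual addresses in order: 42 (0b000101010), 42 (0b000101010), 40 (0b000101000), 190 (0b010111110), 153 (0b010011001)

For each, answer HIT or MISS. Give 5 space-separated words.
vaddr=42: (0,5) not in TLB -> MISS, insert
vaddr=42: (0,5) in TLB -> HIT
vaddr=40: (0,5) in TLB -> HIT
vaddr=190: (2,7) not in TLB -> MISS, insert
vaddr=153: (2,3) not in TLB -> MISS, insert

Answer: MISS HIT HIT MISS MISS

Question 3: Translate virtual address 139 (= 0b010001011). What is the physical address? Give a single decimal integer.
Answer: 155

Derivation:
vaddr = 139 = 0b010001011
Split: l1_idx=2, l2_idx=1, offset=3
L1[2] = 1
L2[1][1] = 19
paddr = 19 * 8 + 3 = 155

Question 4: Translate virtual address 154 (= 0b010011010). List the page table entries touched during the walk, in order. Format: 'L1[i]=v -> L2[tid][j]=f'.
Answer: L1[2]=1 -> L2[1][3]=44

Derivation:
vaddr = 154 = 0b010011010
Split: l1_idx=2, l2_idx=3, offset=2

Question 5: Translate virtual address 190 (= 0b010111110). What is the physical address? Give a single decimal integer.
Answer: 654

Derivation:
vaddr = 190 = 0b010111110
Split: l1_idx=2, l2_idx=7, offset=6
L1[2] = 1
L2[1][7] = 81
paddr = 81 * 8 + 6 = 654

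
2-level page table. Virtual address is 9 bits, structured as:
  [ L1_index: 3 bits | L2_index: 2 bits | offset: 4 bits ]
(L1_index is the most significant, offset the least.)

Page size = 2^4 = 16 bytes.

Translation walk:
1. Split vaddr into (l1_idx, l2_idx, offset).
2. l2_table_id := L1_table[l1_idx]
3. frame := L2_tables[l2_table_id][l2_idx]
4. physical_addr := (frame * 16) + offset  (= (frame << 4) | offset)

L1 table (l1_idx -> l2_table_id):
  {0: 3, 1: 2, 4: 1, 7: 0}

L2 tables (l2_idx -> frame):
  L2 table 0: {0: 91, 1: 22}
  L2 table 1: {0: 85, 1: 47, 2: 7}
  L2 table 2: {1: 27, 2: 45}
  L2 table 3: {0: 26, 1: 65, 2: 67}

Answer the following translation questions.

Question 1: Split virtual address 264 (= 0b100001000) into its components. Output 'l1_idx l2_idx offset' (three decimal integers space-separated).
vaddr = 264 = 0b100001000
  top 3 bits -> l1_idx = 4
  next 2 bits -> l2_idx = 0
  bottom 4 bits -> offset = 8

Answer: 4 0 8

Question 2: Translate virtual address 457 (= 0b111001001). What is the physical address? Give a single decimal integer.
Answer: 1465

Derivation:
vaddr = 457 = 0b111001001
Split: l1_idx=7, l2_idx=0, offset=9
L1[7] = 0
L2[0][0] = 91
paddr = 91 * 16 + 9 = 1465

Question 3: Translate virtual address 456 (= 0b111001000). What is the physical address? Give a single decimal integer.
vaddr = 456 = 0b111001000
Split: l1_idx=7, l2_idx=0, offset=8
L1[7] = 0
L2[0][0] = 91
paddr = 91 * 16 + 8 = 1464

Answer: 1464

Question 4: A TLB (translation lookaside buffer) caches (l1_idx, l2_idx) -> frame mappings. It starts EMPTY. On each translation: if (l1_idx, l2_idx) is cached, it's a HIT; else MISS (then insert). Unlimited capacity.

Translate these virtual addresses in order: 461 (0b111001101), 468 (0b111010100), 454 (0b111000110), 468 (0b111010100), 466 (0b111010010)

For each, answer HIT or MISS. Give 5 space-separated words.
Answer: MISS MISS HIT HIT HIT

Derivation:
vaddr=461: (7,0) not in TLB -> MISS, insert
vaddr=468: (7,1) not in TLB -> MISS, insert
vaddr=454: (7,0) in TLB -> HIT
vaddr=468: (7,1) in TLB -> HIT
vaddr=466: (7,1) in TLB -> HIT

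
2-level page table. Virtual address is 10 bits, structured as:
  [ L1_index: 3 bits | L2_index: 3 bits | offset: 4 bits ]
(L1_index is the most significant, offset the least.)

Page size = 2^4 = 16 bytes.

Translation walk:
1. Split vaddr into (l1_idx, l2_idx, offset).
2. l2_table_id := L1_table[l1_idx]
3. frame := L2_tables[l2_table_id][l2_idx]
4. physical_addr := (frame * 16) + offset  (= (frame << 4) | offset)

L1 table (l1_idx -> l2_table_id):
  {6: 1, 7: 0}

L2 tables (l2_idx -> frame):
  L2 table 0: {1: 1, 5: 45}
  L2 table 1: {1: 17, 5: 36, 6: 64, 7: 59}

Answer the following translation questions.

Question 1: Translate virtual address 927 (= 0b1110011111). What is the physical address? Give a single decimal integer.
vaddr = 927 = 0b1110011111
Split: l1_idx=7, l2_idx=1, offset=15
L1[7] = 0
L2[0][1] = 1
paddr = 1 * 16 + 15 = 31

Answer: 31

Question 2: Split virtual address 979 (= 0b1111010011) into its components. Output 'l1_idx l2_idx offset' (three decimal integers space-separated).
vaddr = 979 = 0b1111010011
  top 3 bits -> l1_idx = 7
  next 3 bits -> l2_idx = 5
  bottom 4 bits -> offset = 3

Answer: 7 5 3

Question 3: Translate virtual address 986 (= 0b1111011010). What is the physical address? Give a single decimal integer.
vaddr = 986 = 0b1111011010
Split: l1_idx=7, l2_idx=5, offset=10
L1[7] = 0
L2[0][5] = 45
paddr = 45 * 16 + 10 = 730

Answer: 730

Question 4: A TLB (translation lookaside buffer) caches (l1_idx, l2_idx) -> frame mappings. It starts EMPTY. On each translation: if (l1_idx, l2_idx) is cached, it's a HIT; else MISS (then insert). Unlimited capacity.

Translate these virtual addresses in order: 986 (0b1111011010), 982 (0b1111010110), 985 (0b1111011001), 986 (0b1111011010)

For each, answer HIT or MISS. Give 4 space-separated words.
vaddr=986: (7,5) not in TLB -> MISS, insert
vaddr=982: (7,5) in TLB -> HIT
vaddr=985: (7,5) in TLB -> HIT
vaddr=986: (7,5) in TLB -> HIT

Answer: MISS HIT HIT HIT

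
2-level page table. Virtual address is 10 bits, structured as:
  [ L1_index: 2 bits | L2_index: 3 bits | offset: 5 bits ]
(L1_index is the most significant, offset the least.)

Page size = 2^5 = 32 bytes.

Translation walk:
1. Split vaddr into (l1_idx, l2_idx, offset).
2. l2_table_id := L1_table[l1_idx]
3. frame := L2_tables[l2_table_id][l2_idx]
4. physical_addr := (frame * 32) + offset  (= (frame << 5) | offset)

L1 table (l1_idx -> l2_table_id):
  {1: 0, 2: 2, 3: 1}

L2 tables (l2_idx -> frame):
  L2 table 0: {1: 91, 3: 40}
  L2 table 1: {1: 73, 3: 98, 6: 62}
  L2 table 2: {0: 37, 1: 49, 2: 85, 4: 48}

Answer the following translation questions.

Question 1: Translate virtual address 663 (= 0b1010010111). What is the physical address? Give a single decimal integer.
Answer: 1559

Derivation:
vaddr = 663 = 0b1010010111
Split: l1_idx=2, l2_idx=4, offset=23
L1[2] = 2
L2[2][4] = 48
paddr = 48 * 32 + 23 = 1559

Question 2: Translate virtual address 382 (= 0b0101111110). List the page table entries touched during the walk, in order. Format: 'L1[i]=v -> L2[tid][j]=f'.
vaddr = 382 = 0b0101111110
Split: l1_idx=1, l2_idx=3, offset=30

Answer: L1[1]=0 -> L2[0][3]=40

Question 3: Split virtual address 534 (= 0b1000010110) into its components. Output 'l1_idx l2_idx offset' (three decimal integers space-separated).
Answer: 2 0 22

Derivation:
vaddr = 534 = 0b1000010110
  top 2 bits -> l1_idx = 2
  next 3 bits -> l2_idx = 0
  bottom 5 bits -> offset = 22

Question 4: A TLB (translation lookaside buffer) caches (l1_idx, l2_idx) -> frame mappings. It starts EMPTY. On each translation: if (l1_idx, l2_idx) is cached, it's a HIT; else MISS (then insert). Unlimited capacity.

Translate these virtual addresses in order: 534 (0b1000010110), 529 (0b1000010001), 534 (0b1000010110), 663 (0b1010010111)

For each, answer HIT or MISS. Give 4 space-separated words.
Answer: MISS HIT HIT MISS

Derivation:
vaddr=534: (2,0) not in TLB -> MISS, insert
vaddr=529: (2,0) in TLB -> HIT
vaddr=534: (2,0) in TLB -> HIT
vaddr=663: (2,4) not in TLB -> MISS, insert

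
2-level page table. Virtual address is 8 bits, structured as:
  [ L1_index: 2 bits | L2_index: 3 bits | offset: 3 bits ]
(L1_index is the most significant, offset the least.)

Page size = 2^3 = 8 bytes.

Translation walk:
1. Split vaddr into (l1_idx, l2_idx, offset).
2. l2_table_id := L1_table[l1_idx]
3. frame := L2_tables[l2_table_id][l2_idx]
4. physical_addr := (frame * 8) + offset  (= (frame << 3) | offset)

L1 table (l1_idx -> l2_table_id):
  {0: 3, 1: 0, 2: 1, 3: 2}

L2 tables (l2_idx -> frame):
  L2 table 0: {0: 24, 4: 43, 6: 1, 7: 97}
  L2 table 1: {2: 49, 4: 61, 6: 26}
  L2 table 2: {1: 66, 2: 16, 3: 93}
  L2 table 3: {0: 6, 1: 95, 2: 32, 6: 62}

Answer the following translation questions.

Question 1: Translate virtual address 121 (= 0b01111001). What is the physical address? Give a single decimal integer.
Answer: 777

Derivation:
vaddr = 121 = 0b01111001
Split: l1_idx=1, l2_idx=7, offset=1
L1[1] = 0
L2[0][7] = 97
paddr = 97 * 8 + 1 = 777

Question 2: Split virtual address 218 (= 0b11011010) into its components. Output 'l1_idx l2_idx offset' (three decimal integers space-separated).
vaddr = 218 = 0b11011010
  top 2 bits -> l1_idx = 3
  next 3 bits -> l2_idx = 3
  bottom 3 bits -> offset = 2

Answer: 3 3 2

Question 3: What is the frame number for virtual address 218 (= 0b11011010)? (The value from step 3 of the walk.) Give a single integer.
vaddr = 218: l1_idx=3, l2_idx=3
L1[3] = 2; L2[2][3] = 93

Answer: 93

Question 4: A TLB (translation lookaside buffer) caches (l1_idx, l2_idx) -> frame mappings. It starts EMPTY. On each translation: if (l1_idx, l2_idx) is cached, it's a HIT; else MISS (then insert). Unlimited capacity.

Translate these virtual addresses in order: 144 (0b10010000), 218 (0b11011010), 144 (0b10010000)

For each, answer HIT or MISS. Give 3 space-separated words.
Answer: MISS MISS HIT

Derivation:
vaddr=144: (2,2) not in TLB -> MISS, insert
vaddr=218: (3,3) not in TLB -> MISS, insert
vaddr=144: (2,2) in TLB -> HIT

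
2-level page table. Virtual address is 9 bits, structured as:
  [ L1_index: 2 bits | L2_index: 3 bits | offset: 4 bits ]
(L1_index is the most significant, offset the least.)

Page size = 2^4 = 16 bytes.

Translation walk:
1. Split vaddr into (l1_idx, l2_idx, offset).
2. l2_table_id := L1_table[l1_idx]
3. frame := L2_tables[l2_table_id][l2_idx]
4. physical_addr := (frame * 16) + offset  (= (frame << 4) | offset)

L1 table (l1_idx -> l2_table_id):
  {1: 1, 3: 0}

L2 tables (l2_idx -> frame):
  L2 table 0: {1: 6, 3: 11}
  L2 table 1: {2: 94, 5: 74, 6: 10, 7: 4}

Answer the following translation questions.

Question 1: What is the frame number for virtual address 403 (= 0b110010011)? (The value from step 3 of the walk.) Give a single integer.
vaddr = 403: l1_idx=3, l2_idx=1
L1[3] = 0; L2[0][1] = 6

Answer: 6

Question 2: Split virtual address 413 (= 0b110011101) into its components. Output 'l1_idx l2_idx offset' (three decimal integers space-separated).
Answer: 3 1 13

Derivation:
vaddr = 413 = 0b110011101
  top 2 bits -> l1_idx = 3
  next 3 bits -> l2_idx = 1
  bottom 4 bits -> offset = 13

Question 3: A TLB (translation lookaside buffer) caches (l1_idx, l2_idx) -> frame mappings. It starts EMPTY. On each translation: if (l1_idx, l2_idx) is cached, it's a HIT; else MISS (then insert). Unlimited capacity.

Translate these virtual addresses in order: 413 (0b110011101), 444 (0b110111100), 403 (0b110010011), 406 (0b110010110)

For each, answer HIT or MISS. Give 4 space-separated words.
Answer: MISS MISS HIT HIT

Derivation:
vaddr=413: (3,1) not in TLB -> MISS, insert
vaddr=444: (3,3) not in TLB -> MISS, insert
vaddr=403: (3,1) in TLB -> HIT
vaddr=406: (3,1) in TLB -> HIT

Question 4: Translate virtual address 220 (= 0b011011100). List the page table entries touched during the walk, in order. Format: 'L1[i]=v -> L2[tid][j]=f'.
vaddr = 220 = 0b011011100
Split: l1_idx=1, l2_idx=5, offset=12

Answer: L1[1]=1 -> L2[1][5]=74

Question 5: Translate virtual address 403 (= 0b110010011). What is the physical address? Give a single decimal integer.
Answer: 99

Derivation:
vaddr = 403 = 0b110010011
Split: l1_idx=3, l2_idx=1, offset=3
L1[3] = 0
L2[0][1] = 6
paddr = 6 * 16 + 3 = 99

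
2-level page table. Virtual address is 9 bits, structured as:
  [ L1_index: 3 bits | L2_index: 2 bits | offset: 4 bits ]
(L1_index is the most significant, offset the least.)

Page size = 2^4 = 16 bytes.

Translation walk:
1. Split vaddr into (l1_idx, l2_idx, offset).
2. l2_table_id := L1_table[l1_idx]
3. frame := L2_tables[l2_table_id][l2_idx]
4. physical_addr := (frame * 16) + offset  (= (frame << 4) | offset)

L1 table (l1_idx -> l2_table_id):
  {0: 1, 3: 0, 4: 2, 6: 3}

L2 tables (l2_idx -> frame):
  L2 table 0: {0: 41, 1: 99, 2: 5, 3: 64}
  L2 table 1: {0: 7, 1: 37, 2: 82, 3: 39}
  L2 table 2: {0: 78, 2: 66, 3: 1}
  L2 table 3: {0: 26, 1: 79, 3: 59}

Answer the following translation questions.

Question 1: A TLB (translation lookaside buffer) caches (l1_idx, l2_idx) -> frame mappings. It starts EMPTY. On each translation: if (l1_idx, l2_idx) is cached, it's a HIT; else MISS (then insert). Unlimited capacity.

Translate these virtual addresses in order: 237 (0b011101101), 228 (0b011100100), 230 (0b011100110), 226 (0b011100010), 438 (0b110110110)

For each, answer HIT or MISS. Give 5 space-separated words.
vaddr=237: (3,2) not in TLB -> MISS, insert
vaddr=228: (3,2) in TLB -> HIT
vaddr=230: (3,2) in TLB -> HIT
vaddr=226: (3,2) in TLB -> HIT
vaddr=438: (6,3) not in TLB -> MISS, insert

Answer: MISS HIT HIT HIT MISS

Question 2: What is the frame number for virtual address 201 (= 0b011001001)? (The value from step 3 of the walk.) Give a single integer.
Answer: 41

Derivation:
vaddr = 201: l1_idx=3, l2_idx=0
L1[3] = 0; L2[0][0] = 41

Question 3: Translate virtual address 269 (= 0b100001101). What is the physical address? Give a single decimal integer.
Answer: 1261

Derivation:
vaddr = 269 = 0b100001101
Split: l1_idx=4, l2_idx=0, offset=13
L1[4] = 2
L2[2][0] = 78
paddr = 78 * 16 + 13 = 1261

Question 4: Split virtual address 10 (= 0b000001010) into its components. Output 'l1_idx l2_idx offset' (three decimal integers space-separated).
vaddr = 10 = 0b000001010
  top 3 bits -> l1_idx = 0
  next 2 bits -> l2_idx = 0
  bottom 4 bits -> offset = 10

Answer: 0 0 10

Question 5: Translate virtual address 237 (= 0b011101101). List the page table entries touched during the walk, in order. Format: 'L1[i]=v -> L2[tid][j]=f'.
vaddr = 237 = 0b011101101
Split: l1_idx=3, l2_idx=2, offset=13

Answer: L1[3]=0 -> L2[0][2]=5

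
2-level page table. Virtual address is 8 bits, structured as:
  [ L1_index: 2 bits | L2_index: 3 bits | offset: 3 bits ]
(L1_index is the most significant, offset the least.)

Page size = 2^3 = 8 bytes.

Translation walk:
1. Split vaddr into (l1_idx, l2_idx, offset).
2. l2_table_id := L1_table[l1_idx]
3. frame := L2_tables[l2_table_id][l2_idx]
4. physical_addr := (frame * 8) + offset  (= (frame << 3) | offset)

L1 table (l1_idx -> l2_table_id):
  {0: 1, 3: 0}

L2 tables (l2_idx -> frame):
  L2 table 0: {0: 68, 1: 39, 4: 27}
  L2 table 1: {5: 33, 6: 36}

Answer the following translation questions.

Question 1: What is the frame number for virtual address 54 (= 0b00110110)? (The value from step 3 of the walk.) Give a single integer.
Answer: 36

Derivation:
vaddr = 54: l1_idx=0, l2_idx=6
L1[0] = 1; L2[1][6] = 36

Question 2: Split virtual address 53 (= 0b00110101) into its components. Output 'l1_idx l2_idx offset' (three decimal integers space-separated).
vaddr = 53 = 0b00110101
  top 2 bits -> l1_idx = 0
  next 3 bits -> l2_idx = 6
  bottom 3 bits -> offset = 5

Answer: 0 6 5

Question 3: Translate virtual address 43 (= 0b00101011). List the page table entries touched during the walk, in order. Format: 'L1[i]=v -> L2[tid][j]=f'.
Answer: L1[0]=1 -> L2[1][5]=33

Derivation:
vaddr = 43 = 0b00101011
Split: l1_idx=0, l2_idx=5, offset=3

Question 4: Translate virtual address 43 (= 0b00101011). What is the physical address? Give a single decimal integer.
vaddr = 43 = 0b00101011
Split: l1_idx=0, l2_idx=5, offset=3
L1[0] = 1
L2[1][5] = 33
paddr = 33 * 8 + 3 = 267

Answer: 267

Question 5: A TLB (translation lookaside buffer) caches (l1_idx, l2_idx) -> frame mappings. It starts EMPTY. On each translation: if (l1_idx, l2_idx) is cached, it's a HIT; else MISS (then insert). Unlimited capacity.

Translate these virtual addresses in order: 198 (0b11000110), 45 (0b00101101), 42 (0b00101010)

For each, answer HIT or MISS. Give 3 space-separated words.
Answer: MISS MISS HIT

Derivation:
vaddr=198: (3,0) not in TLB -> MISS, insert
vaddr=45: (0,5) not in TLB -> MISS, insert
vaddr=42: (0,5) in TLB -> HIT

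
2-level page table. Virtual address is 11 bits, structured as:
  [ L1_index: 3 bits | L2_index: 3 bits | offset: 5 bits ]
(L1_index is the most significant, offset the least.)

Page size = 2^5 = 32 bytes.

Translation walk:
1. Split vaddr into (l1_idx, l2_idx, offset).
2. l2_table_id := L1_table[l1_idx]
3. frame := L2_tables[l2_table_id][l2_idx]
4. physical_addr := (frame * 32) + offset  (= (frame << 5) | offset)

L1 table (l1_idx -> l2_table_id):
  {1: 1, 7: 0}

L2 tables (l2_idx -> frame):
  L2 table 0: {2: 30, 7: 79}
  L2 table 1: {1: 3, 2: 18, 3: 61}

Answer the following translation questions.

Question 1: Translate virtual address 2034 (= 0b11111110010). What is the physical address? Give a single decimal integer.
Answer: 2546

Derivation:
vaddr = 2034 = 0b11111110010
Split: l1_idx=7, l2_idx=7, offset=18
L1[7] = 0
L2[0][7] = 79
paddr = 79 * 32 + 18 = 2546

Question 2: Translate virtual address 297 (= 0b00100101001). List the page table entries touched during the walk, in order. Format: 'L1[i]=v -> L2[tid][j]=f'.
vaddr = 297 = 0b00100101001
Split: l1_idx=1, l2_idx=1, offset=9

Answer: L1[1]=1 -> L2[1][1]=3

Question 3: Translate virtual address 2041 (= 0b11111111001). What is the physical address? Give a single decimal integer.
vaddr = 2041 = 0b11111111001
Split: l1_idx=7, l2_idx=7, offset=25
L1[7] = 0
L2[0][7] = 79
paddr = 79 * 32 + 25 = 2553

Answer: 2553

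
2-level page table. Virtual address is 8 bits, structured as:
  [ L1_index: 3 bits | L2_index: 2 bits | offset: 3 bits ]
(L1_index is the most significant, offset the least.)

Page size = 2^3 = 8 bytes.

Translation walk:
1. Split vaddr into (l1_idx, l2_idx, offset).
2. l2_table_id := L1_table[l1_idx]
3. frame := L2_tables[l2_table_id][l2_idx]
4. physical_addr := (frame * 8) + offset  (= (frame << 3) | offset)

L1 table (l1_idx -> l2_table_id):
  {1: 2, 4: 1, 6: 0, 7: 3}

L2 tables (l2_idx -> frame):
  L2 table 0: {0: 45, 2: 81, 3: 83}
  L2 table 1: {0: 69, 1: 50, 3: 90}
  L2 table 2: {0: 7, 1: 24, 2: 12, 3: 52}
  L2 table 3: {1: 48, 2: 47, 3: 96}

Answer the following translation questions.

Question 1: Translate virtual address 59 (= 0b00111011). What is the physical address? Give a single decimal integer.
Answer: 419

Derivation:
vaddr = 59 = 0b00111011
Split: l1_idx=1, l2_idx=3, offset=3
L1[1] = 2
L2[2][3] = 52
paddr = 52 * 8 + 3 = 419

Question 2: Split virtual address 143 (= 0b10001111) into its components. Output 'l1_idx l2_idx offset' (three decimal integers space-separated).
vaddr = 143 = 0b10001111
  top 3 bits -> l1_idx = 4
  next 2 bits -> l2_idx = 1
  bottom 3 bits -> offset = 7

Answer: 4 1 7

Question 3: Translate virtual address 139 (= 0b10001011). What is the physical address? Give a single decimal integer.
Answer: 403

Derivation:
vaddr = 139 = 0b10001011
Split: l1_idx=4, l2_idx=1, offset=3
L1[4] = 1
L2[1][1] = 50
paddr = 50 * 8 + 3 = 403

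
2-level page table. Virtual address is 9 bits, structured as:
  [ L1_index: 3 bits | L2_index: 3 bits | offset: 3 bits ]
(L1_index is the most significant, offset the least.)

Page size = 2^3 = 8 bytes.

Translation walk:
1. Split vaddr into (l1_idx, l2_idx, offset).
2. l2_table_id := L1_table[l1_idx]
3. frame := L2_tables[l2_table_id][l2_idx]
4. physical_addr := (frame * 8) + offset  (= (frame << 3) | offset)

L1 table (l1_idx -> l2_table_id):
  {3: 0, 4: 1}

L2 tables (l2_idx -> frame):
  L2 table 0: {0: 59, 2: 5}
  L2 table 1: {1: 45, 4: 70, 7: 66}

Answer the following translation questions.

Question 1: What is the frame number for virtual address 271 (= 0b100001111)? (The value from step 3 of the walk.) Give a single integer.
vaddr = 271: l1_idx=4, l2_idx=1
L1[4] = 1; L2[1][1] = 45

Answer: 45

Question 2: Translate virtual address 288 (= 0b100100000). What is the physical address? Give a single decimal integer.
vaddr = 288 = 0b100100000
Split: l1_idx=4, l2_idx=4, offset=0
L1[4] = 1
L2[1][4] = 70
paddr = 70 * 8 + 0 = 560

Answer: 560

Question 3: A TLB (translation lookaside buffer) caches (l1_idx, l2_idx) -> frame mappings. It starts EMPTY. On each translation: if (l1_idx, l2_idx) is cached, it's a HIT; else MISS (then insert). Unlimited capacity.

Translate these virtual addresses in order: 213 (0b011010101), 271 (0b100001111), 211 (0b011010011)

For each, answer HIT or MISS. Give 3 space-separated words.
vaddr=213: (3,2) not in TLB -> MISS, insert
vaddr=271: (4,1) not in TLB -> MISS, insert
vaddr=211: (3,2) in TLB -> HIT

Answer: MISS MISS HIT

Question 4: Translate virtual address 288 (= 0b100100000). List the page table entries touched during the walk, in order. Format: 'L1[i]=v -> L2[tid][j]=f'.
Answer: L1[4]=1 -> L2[1][4]=70

Derivation:
vaddr = 288 = 0b100100000
Split: l1_idx=4, l2_idx=4, offset=0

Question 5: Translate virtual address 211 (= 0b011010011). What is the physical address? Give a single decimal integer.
Answer: 43

Derivation:
vaddr = 211 = 0b011010011
Split: l1_idx=3, l2_idx=2, offset=3
L1[3] = 0
L2[0][2] = 5
paddr = 5 * 8 + 3 = 43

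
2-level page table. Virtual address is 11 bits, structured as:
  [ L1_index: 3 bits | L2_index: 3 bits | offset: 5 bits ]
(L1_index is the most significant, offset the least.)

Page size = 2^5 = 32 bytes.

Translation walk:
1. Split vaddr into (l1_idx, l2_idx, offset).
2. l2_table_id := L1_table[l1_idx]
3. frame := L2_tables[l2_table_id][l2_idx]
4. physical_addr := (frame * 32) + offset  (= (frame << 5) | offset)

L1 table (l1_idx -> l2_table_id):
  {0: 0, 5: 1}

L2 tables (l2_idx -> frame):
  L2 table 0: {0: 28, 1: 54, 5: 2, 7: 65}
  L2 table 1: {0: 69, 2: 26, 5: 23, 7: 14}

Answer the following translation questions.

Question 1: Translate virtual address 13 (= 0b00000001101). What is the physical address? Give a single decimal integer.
vaddr = 13 = 0b00000001101
Split: l1_idx=0, l2_idx=0, offset=13
L1[0] = 0
L2[0][0] = 28
paddr = 28 * 32 + 13 = 909

Answer: 909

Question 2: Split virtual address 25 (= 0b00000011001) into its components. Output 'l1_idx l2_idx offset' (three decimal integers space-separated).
Answer: 0 0 25

Derivation:
vaddr = 25 = 0b00000011001
  top 3 bits -> l1_idx = 0
  next 3 bits -> l2_idx = 0
  bottom 5 bits -> offset = 25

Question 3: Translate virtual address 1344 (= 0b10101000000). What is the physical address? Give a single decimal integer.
Answer: 832

Derivation:
vaddr = 1344 = 0b10101000000
Split: l1_idx=5, l2_idx=2, offset=0
L1[5] = 1
L2[1][2] = 26
paddr = 26 * 32 + 0 = 832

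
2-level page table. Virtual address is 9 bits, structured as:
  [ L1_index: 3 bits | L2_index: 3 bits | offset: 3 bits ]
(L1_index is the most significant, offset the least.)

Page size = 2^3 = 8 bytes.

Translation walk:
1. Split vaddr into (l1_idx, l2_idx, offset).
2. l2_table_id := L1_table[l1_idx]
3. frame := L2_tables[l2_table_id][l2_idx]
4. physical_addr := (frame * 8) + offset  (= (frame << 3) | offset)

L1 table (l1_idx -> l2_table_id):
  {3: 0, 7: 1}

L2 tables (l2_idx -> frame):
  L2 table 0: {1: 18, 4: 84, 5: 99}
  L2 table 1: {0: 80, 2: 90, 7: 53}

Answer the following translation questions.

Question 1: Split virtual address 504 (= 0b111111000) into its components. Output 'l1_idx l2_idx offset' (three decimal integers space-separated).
Answer: 7 7 0

Derivation:
vaddr = 504 = 0b111111000
  top 3 bits -> l1_idx = 7
  next 3 bits -> l2_idx = 7
  bottom 3 bits -> offset = 0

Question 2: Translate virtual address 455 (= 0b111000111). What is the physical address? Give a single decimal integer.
vaddr = 455 = 0b111000111
Split: l1_idx=7, l2_idx=0, offset=7
L1[7] = 1
L2[1][0] = 80
paddr = 80 * 8 + 7 = 647

Answer: 647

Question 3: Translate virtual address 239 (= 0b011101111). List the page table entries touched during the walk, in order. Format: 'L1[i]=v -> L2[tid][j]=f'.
vaddr = 239 = 0b011101111
Split: l1_idx=3, l2_idx=5, offset=7

Answer: L1[3]=0 -> L2[0][5]=99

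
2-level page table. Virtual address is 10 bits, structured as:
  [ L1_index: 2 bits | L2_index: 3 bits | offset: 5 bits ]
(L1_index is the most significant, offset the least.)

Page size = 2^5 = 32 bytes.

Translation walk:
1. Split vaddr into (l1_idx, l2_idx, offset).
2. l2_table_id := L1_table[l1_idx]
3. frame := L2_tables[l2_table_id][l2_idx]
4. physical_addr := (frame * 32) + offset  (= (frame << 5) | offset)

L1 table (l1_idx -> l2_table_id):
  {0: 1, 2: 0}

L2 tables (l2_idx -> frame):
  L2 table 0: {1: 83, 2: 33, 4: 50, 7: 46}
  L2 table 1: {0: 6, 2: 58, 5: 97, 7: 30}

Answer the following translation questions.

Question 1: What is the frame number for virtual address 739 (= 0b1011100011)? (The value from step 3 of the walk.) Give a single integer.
vaddr = 739: l1_idx=2, l2_idx=7
L1[2] = 0; L2[0][7] = 46

Answer: 46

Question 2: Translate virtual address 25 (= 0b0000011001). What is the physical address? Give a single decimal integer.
Answer: 217

Derivation:
vaddr = 25 = 0b0000011001
Split: l1_idx=0, l2_idx=0, offset=25
L1[0] = 1
L2[1][0] = 6
paddr = 6 * 32 + 25 = 217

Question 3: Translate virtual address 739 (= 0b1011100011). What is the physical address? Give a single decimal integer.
Answer: 1475

Derivation:
vaddr = 739 = 0b1011100011
Split: l1_idx=2, l2_idx=7, offset=3
L1[2] = 0
L2[0][7] = 46
paddr = 46 * 32 + 3 = 1475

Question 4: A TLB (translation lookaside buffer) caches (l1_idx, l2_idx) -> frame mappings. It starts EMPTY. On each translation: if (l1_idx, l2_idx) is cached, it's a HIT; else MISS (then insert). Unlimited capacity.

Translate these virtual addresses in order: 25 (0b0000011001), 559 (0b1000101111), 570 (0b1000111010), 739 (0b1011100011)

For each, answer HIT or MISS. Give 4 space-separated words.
Answer: MISS MISS HIT MISS

Derivation:
vaddr=25: (0,0) not in TLB -> MISS, insert
vaddr=559: (2,1) not in TLB -> MISS, insert
vaddr=570: (2,1) in TLB -> HIT
vaddr=739: (2,7) not in TLB -> MISS, insert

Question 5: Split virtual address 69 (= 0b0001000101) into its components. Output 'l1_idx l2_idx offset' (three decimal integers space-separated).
Answer: 0 2 5

Derivation:
vaddr = 69 = 0b0001000101
  top 2 bits -> l1_idx = 0
  next 3 bits -> l2_idx = 2
  bottom 5 bits -> offset = 5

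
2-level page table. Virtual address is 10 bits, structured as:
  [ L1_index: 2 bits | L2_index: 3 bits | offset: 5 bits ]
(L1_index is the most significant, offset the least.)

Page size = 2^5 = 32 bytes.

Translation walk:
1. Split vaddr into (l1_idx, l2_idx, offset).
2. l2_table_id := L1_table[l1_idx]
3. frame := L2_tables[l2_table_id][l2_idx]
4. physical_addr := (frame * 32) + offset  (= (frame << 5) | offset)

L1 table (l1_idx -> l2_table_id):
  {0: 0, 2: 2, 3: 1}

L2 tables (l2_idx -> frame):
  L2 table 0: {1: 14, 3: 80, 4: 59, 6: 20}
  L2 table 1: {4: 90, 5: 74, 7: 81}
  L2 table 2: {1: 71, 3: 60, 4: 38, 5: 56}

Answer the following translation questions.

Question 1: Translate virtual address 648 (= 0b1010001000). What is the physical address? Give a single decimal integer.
vaddr = 648 = 0b1010001000
Split: l1_idx=2, l2_idx=4, offset=8
L1[2] = 2
L2[2][4] = 38
paddr = 38 * 32 + 8 = 1224

Answer: 1224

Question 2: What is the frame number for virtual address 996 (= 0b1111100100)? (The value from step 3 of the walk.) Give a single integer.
vaddr = 996: l1_idx=3, l2_idx=7
L1[3] = 1; L2[1][7] = 81

Answer: 81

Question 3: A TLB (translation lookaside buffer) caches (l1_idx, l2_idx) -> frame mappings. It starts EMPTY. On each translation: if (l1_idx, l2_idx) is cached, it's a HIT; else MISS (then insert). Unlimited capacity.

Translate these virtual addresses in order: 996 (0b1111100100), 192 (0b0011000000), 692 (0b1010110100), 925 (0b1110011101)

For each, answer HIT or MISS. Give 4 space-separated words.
vaddr=996: (3,7) not in TLB -> MISS, insert
vaddr=192: (0,6) not in TLB -> MISS, insert
vaddr=692: (2,5) not in TLB -> MISS, insert
vaddr=925: (3,4) not in TLB -> MISS, insert

Answer: MISS MISS MISS MISS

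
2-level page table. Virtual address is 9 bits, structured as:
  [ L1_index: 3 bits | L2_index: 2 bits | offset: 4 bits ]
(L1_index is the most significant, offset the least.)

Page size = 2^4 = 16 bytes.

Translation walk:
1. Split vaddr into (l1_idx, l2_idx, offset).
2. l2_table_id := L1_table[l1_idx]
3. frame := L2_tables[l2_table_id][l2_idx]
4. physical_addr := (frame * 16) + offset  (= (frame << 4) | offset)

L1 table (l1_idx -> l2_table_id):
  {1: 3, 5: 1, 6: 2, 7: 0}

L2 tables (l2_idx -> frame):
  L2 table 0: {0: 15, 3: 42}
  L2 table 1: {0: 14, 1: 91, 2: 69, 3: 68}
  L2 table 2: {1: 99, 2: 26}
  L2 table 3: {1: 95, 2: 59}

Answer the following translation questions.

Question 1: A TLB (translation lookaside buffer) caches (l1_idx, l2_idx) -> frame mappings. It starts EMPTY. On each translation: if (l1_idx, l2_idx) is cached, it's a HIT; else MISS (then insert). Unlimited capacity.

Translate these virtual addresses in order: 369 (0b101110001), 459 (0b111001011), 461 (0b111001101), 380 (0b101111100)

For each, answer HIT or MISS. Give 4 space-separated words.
vaddr=369: (5,3) not in TLB -> MISS, insert
vaddr=459: (7,0) not in TLB -> MISS, insert
vaddr=461: (7,0) in TLB -> HIT
vaddr=380: (5,3) in TLB -> HIT

Answer: MISS MISS HIT HIT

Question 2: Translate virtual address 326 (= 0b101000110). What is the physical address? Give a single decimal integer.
Answer: 230

Derivation:
vaddr = 326 = 0b101000110
Split: l1_idx=5, l2_idx=0, offset=6
L1[5] = 1
L2[1][0] = 14
paddr = 14 * 16 + 6 = 230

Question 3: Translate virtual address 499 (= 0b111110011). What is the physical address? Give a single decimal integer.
Answer: 675

Derivation:
vaddr = 499 = 0b111110011
Split: l1_idx=7, l2_idx=3, offset=3
L1[7] = 0
L2[0][3] = 42
paddr = 42 * 16 + 3 = 675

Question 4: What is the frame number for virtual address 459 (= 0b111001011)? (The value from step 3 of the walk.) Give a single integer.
Answer: 15

Derivation:
vaddr = 459: l1_idx=7, l2_idx=0
L1[7] = 0; L2[0][0] = 15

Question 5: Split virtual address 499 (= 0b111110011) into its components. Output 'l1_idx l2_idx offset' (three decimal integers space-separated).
Answer: 7 3 3

Derivation:
vaddr = 499 = 0b111110011
  top 3 bits -> l1_idx = 7
  next 2 bits -> l2_idx = 3
  bottom 4 bits -> offset = 3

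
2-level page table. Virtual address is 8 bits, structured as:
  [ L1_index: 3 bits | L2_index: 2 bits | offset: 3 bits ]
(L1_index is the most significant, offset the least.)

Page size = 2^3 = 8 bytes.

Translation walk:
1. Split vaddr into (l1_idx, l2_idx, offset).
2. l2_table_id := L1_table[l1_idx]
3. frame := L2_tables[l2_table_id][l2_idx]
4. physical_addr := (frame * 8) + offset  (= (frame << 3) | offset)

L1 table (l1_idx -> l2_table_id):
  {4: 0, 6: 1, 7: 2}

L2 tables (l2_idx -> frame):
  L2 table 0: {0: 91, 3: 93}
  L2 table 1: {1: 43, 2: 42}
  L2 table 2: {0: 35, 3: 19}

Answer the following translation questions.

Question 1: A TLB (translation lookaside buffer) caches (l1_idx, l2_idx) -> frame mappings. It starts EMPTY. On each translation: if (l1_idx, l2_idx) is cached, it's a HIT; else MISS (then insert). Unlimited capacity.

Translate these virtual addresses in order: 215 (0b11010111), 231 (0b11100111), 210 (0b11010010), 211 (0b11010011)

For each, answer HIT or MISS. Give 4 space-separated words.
vaddr=215: (6,2) not in TLB -> MISS, insert
vaddr=231: (7,0) not in TLB -> MISS, insert
vaddr=210: (6,2) in TLB -> HIT
vaddr=211: (6,2) in TLB -> HIT

Answer: MISS MISS HIT HIT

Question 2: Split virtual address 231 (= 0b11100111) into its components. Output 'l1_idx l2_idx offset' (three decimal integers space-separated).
Answer: 7 0 7

Derivation:
vaddr = 231 = 0b11100111
  top 3 bits -> l1_idx = 7
  next 2 bits -> l2_idx = 0
  bottom 3 bits -> offset = 7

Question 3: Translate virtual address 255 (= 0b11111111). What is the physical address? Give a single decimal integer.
Answer: 159

Derivation:
vaddr = 255 = 0b11111111
Split: l1_idx=7, l2_idx=3, offset=7
L1[7] = 2
L2[2][3] = 19
paddr = 19 * 8 + 7 = 159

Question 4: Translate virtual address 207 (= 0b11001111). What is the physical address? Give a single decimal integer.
Answer: 351

Derivation:
vaddr = 207 = 0b11001111
Split: l1_idx=6, l2_idx=1, offset=7
L1[6] = 1
L2[1][1] = 43
paddr = 43 * 8 + 7 = 351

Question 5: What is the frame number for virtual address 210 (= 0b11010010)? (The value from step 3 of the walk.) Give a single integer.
vaddr = 210: l1_idx=6, l2_idx=2
L1[6] = 1; L2[1][2] = 42

Answer: 42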